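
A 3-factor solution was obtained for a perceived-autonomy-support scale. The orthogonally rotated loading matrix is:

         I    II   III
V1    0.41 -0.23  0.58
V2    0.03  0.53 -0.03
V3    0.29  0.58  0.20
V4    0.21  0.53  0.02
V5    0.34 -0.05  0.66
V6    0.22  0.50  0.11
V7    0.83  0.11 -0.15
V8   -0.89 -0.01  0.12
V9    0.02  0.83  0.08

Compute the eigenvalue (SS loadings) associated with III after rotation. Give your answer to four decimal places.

SS loadings for III = 0.58² + (-0.03)² + 0.20² + 0.02² + 0.66² + 0.11² + (-0.15)² + 0.12² + 0.08² = 0.3364 + 0.0009 + 0.0400 + 0.0004 + 0.4356 + 0.0121 + 0.0225 + 0.0144 + 0.0064 = 0.8687

0.8687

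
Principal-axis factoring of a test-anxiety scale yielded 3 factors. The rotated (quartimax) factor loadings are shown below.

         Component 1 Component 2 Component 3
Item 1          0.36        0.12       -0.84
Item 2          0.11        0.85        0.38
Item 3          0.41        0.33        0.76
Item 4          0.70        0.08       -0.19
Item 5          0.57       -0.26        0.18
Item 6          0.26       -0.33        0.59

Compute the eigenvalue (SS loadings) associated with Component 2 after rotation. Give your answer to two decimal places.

SS loadings for Component 2 = 0.12² + 0.85² + 0.33² + 0.08² + (-0.26)² + (-0.33)² = 0.0144 + 0.7225 + 0.1089 + 0.0064 + 0.0676 + 0.1089 = 1.0287

1.03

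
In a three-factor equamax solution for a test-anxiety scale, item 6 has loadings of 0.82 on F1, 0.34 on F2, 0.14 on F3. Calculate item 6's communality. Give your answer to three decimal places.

h² = 0.82² + 0.34² + 0.14² = 0.6724 + 0.1156 + 0.0196 = 0.8076

0.808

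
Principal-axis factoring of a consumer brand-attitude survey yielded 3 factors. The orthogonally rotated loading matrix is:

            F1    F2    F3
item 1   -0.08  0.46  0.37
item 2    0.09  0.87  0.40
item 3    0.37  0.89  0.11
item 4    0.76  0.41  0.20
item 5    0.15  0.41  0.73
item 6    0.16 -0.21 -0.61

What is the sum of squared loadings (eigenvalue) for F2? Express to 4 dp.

2.1409

SS loadings for F2 = 0.46² + 0.87² + 0.89² + 0.41² + 0.41² + (-0.21)² = 0.2116 + 0.7569 + 0.7921 + 0.1681 + 0.1681 + 0.0441 = 2.1409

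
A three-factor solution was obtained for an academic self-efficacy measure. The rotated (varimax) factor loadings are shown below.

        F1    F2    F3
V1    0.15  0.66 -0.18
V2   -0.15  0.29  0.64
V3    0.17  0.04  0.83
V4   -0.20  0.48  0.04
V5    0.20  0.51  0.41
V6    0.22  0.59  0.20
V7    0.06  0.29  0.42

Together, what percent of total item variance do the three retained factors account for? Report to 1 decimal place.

SS loadings by factor: 0.2059, 1.4440, 1.5170; total = 3.1669.
Total variance with 7 standardized items is 7, so the solution explains 3.1669/7 = 0.4524 = 45.24%.

45.2%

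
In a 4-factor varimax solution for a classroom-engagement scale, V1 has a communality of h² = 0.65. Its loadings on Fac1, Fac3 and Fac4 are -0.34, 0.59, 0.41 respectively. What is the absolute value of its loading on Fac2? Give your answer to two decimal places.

Under orthogonal rotation h² = Σλ², so λ_Fac2² = h² − (0.6318) = 0.65 − 0.6318 = 0.0182.
|λ| = √0.0182 = 0.1349.

0.13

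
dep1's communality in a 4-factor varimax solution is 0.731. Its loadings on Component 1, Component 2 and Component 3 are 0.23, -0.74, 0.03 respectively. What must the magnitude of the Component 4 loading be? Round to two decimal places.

0.36

Under orthogonal rotation h² = Σλ², so λ_Component 4² = h² − (0.6014) = 0.731 − 0.6014 = 0.1296.
|λ| = √0.1296 = 0.3600.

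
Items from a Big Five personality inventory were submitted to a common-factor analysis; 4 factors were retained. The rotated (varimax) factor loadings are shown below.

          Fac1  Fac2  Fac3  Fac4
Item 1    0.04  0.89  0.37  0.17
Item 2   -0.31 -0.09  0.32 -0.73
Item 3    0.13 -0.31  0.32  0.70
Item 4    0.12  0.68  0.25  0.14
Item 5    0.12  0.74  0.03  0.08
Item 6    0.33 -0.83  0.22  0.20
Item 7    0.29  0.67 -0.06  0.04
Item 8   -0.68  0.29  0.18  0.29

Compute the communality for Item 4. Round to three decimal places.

h² = 0.12² + 0.68² + 0.25² + 0.14² = 0.0144 + 0.4624 + 0.0625 + 0.0196 = 0.5589

0.559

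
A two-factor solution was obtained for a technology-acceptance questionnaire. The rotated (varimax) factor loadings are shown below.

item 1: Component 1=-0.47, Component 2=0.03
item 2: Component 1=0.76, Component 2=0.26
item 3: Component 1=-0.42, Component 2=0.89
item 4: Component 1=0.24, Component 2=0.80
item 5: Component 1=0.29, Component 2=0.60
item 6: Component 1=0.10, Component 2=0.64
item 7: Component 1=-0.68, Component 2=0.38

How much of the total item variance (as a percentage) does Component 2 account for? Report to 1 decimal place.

SS loadings for Component 2 = 0.03² + 0.26² + 0.89² + 0.80² + 0.60² + 0.64² + 0.38² = 2.4146
With 7 standardized items, total variance = 7. Proportion = 2.4146/7 = 0.3449 → 34.49%.

34.5%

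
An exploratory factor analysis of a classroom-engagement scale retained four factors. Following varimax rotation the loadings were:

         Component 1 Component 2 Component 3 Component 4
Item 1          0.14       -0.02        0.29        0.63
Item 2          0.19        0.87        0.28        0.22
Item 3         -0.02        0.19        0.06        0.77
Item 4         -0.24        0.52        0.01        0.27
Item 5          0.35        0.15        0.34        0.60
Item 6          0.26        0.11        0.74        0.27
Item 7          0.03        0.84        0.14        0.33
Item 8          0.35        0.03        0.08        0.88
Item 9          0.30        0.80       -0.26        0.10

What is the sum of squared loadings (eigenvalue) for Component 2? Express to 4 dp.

SS loadings for Component 2 = (-0.02)² + 0.87² + 0.19² + 0.52² + 0.15² + 0.11² + 0.84² + 0.03² + 0.80² = 0.0004 + 0.7569 + 0.0361 + 0.2704 + 0.0225 + 0.0121 + 0.7056 + 0.0009 + 0.6400 = 2.4449

2.4449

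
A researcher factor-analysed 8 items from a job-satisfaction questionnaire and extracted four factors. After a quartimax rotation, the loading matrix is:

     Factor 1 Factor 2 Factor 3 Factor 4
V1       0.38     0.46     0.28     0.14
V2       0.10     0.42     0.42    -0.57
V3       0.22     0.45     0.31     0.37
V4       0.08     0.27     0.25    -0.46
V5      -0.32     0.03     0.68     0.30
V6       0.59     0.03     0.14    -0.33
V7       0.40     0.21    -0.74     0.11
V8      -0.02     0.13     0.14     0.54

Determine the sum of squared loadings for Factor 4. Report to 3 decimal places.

SS loadings for Factor 4 = 0.14² + (-0.57)² + 0.37² + (-0.46)² + 0.30² + (-0.33)² + 0.11² + 0.54² = 0.0196 + 0.3249 + 0.1369 + 0.2116 + 0.0900 + 0.1089 + 0.0121 + 0.2916 = 1.1956

1.196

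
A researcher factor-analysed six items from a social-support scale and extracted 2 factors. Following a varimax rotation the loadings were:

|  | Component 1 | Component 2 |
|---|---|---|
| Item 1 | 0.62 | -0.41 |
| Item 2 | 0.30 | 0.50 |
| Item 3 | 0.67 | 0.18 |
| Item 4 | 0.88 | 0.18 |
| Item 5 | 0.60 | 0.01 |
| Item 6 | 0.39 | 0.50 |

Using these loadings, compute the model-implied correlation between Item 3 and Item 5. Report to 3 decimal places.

0.404

r̂ = Σ λ_i·λ_j across factors = (0.67)(0.60) + (0.18)(0.01)
  = +0.4020 +0.0018 = 0.4038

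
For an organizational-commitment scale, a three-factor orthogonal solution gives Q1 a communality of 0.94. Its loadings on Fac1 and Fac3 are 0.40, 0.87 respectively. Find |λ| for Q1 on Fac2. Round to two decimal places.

Under orthogonal rotation h² = Σλ², so λ_Fac2² = h² − (0.9169) = 0.94 − 0.9169 = 0.0231.
|λ| = √0.0231 = 0.1520.

0.15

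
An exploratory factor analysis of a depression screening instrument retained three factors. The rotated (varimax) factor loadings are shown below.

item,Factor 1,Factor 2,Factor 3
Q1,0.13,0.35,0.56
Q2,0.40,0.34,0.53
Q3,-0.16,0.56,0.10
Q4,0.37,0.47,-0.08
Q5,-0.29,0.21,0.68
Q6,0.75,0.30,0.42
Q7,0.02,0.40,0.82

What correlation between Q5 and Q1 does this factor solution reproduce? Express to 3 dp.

r̂ = Σ λ_i·λ_j across factors = (-0.29)(0.13) + (0.21)(0.35) + (0.68)(0.56)
  = -0.0377 +0.0735 +0.3808 = 0.4166

0.417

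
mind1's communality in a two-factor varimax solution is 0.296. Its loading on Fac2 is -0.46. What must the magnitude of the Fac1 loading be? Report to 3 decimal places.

0.291

Under orthogonal rotation h² = Σλ², so λ_Fac1² = h² − (0.2116) = 0.296 − 0.2116 = 0.0844.
|λ| = √0.0844 = 0.2905.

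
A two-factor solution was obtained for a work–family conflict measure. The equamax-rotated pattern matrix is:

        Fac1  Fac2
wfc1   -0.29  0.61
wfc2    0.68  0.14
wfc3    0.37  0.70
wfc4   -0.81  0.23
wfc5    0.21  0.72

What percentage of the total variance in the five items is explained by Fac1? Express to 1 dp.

SS loadings for Fac1 = (-0.29)² + 0.68² + 0.37² + (-0.81)² + 0.21² = 1.3836
With 5 standardized items, total variance = 5. Proportion = 1.3836/5 = 0.2767 → 27.67%.

27.7%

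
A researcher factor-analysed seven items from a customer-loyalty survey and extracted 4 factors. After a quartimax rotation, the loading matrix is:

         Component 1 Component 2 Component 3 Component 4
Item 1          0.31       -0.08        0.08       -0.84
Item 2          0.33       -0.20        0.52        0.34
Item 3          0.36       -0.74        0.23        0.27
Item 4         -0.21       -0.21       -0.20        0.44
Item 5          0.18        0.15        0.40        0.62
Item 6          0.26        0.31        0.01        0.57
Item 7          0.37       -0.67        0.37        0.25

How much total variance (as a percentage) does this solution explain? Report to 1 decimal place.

62.1%

Communalities: 0.8145, 0.5349, 0.8030, 0.3218, 0.5993, 0.4887, 0.7852; Σh² = 4.3474.
Total variance with 7 standardized items is 7, so the solution explains 4.3474/7 = 0.6211 = 62.11%.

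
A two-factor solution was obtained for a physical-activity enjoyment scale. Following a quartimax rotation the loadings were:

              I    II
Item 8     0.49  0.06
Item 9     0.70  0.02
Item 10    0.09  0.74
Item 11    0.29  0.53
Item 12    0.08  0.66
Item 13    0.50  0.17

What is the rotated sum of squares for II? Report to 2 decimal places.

1.30

SS loadings for II = 0.06² + 0.02² + 0.74² + 0.53² + 0.66² + 0.17² = 0.0036 + 0.0004 + 0.5476 + 0.2809 + 0.4356 + 0.0289 = 1.2970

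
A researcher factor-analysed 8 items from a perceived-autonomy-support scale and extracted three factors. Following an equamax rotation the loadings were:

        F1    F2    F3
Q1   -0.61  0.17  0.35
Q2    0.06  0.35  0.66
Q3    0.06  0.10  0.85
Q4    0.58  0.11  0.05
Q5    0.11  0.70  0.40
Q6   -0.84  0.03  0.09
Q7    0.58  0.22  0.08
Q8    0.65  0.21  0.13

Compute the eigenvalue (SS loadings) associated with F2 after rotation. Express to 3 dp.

0.757

SS loadings for F2 = 0.17² + 0.35² + 0.10² + 0.11² + 0.70² + 0.03² + 0.22² + 0.21² = 0.0289 + 0.1225 + 0.0100 + 0.0121 + 0.4900 + 0.0009 + 0.0484 + 0.0441 = 0.7569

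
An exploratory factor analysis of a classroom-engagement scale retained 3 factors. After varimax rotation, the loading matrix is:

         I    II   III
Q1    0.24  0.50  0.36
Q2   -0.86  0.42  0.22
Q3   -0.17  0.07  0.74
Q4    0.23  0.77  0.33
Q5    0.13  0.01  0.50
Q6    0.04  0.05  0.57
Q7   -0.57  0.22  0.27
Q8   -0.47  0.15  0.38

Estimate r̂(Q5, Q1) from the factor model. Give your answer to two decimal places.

0.22

r̂ = Σ λ_i·λ_j across factors = (0.13)(0.24) + (0.01)(0.50) + (0.50)(0.36)
  = +0.0312 +0.0050 +0.1800 = 0.2162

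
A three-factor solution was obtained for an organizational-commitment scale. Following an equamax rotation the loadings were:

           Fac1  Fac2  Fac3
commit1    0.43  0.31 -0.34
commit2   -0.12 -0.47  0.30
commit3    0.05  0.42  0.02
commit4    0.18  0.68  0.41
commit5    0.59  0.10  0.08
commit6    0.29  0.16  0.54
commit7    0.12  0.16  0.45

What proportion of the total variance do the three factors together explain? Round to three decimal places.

Communalities: 0.3966, 0.3253, 0.1793, 0.6629, 0.3645, 0.4013, 0.2425; Σh² = 2.5724.
Total variance with 7 standardized items is 7, so the solution explains 2.5724/7 = 0.3675.

0.367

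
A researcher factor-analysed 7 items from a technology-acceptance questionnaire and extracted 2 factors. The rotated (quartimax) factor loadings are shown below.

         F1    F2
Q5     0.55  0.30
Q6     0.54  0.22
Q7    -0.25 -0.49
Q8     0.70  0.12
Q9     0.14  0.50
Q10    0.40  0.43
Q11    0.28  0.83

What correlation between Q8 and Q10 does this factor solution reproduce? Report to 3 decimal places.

r̂ = Σ λ_i·λ_j across factors = (0.70)(0.40) + (0.12)(0.43)
  = +0.2800 +0.0516 = 0.3316

0.332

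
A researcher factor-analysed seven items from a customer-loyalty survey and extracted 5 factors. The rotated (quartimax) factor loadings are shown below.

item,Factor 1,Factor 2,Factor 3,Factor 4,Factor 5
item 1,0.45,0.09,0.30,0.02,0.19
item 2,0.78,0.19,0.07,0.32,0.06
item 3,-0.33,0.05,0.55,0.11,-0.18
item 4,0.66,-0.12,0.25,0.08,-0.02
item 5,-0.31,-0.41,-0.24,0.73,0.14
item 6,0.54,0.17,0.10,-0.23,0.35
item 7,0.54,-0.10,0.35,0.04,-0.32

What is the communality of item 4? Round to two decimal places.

0.52

h² = 0.66² + (-0.12)² + 0.25² + 0.08² + (-0.02)² = 0.4356 + 0.0144 + 0.0625 + 0.0064 + 0.0004 = 0.5193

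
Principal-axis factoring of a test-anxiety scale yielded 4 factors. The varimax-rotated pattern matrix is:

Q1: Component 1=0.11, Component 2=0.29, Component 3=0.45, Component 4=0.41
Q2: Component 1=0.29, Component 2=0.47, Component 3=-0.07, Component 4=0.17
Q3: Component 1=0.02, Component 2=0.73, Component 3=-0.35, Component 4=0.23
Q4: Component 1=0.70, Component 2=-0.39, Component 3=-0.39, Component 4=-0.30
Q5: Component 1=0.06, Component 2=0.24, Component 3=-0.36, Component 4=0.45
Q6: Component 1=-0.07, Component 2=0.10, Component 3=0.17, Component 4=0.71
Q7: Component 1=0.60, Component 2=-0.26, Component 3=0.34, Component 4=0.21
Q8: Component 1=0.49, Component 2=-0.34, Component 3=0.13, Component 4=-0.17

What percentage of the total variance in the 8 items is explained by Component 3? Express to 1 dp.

9.7%

SS loadings for Component 3 = 0.45² + (-0.07)² + (-0.35)² + (-0.39)² + (-0.36)² + 0.17² + 0.34² + 0.13² = 0.7730
With 8 standardized items, total variance = 8. Proportion = 0.7730/8 = 0.0966 → 9.66%.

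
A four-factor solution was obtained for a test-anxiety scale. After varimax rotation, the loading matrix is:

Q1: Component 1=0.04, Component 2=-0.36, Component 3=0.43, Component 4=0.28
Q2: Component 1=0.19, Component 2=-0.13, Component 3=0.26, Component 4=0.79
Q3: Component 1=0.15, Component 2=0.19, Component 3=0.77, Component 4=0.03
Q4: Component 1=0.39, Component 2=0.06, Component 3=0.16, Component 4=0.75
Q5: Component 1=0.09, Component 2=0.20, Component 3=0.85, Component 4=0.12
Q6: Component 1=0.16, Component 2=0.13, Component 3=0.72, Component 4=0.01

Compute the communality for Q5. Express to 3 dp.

0.785

h² = 0.09² + 0.20² + 0.85² + 0.12² = 0.0081 + 0.0400 + 0.7225 + 0.0144 = 0.7850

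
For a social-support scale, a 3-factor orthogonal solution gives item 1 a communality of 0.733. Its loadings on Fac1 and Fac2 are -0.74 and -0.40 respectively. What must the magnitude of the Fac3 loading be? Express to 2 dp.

0.16

Under orthogonal rotation h² = Σλ², so λ_Fac3² = h² − (0.7076) = 0.733 − 0.7076 = 0.0254.
|λ| = √0.0254 = 0.1594.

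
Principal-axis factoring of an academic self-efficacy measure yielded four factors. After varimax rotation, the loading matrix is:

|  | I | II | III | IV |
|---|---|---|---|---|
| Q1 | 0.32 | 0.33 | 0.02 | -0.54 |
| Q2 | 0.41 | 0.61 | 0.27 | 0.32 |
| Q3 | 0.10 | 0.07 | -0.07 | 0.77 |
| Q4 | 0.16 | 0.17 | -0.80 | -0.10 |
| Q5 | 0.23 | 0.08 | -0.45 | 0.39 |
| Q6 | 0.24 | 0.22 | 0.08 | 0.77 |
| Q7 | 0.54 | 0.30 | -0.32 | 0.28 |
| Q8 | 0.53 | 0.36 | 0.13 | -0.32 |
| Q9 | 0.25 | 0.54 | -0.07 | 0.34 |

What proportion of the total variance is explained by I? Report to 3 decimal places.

SS loadings for I = 0.32² + 0.41² + 0.10² + 0.16² + 0.23² + 0.24² + 0.54² + 0.53² + 0.25² = 1.0516
Proportion of variance = 1.0516 / 9 = 0.1168.

0.117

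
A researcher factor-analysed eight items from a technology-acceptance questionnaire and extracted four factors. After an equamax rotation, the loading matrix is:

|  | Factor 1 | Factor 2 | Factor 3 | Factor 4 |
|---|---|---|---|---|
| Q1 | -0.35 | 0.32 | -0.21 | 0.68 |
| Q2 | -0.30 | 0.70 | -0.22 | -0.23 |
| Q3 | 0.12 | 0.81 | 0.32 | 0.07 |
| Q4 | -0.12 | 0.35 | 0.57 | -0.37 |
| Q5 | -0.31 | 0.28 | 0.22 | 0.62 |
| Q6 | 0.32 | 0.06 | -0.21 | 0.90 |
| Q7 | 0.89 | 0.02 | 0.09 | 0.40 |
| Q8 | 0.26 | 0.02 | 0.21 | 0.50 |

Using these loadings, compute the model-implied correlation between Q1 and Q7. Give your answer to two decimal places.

-0.05

r̂ = Σ λ_i·λ_j across factors = (-0.35)(0.89) + (0.32)(0.02) + (-0.21)(0.09) + (0.68)(0.40)
  = -0.3115 +0.0064 -0.0189 +0.2720 = -0.0520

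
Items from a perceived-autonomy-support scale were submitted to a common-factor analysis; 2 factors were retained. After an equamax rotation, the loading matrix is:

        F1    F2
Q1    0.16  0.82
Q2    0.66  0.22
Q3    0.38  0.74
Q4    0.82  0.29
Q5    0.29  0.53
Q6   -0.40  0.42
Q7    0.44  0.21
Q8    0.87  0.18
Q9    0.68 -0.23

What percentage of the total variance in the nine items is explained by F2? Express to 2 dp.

21.55%

SS loadings for F2 = 0.82² + 0.22² + 0.74² + 0.29² + 0.53² + 0.42² + 0.21² + 0.18² + (-0.23)² = 1.9392
With 9 standardized items, total variance = 9. Proportion = 1.9392/9 = 0.2155 → 21.55%.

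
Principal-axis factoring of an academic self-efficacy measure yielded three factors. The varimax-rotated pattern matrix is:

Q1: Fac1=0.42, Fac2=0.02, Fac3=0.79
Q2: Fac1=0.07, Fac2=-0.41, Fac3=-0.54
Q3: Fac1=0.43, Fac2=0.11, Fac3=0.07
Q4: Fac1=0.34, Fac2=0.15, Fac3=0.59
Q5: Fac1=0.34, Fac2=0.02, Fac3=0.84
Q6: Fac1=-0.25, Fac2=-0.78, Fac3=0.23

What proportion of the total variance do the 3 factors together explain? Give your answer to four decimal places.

SS loadings by factor: 0.6599, 0.8119, 2.0272; total = 3.4990.
Total variance with 6 standardized items is 6, so the solution explains 3.4990/6 = 0.5832.

0.5832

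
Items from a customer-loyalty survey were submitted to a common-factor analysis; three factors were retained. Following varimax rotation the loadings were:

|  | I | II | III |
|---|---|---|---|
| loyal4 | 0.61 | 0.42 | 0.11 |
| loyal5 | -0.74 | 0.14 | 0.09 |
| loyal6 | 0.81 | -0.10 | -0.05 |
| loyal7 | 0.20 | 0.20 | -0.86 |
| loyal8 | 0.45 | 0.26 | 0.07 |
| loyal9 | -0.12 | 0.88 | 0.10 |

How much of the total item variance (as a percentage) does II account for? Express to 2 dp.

18.13%

SS loadings for II = 0.42² + 0.14² + (-0.10)² + 0.20² + 0.26² + 0.88² = 1.0880
With 6 standardized items, total variance = 6. Proportion = 1.0880/6 = 0.1813 → 18.13%.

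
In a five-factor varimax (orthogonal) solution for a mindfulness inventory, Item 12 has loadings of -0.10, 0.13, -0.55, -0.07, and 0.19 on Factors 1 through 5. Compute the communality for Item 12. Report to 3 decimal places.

0.370

h² = (-0.10)² + 0.13² + (-0.55)² + (-0.07)² + 0.19² = 0.0100 + 0.0169 + 0.3025 + 0.0049 + 0.0361 = 0.3704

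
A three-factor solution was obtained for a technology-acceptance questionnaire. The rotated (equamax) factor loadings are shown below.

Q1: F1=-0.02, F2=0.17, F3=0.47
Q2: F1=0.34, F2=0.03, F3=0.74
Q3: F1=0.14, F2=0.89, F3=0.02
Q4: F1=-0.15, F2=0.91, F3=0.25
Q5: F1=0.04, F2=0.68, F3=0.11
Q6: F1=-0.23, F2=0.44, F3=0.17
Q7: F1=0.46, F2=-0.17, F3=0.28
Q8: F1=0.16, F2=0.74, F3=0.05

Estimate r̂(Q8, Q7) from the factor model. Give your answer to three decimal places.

-0.038

r̂ = Σ λ_i·λ_j across factors = (0.16)(0.46) + (0.74)(-0.17) + (0.05)(0.28)
  = +0.0736 -0.1258 +0.0140 = -0.0382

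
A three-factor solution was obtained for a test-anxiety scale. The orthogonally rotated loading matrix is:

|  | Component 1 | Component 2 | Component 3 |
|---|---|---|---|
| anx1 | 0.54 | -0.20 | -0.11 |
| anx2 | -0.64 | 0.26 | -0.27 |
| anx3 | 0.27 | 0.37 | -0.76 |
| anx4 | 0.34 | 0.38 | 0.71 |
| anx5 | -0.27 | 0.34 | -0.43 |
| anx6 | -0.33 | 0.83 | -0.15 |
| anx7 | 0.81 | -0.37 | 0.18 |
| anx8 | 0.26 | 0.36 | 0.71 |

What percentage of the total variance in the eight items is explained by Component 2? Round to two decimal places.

18.25%

SS loadings for Component 2 = (-0.20)² + 0.26² + 0.37² + 0.38² + 0.34² + 0.83² + (-0.37)² + 0.36² = 1.4599
With 8 standardized items, total variance = 8. Proportion = 1.4599/8 = 0.1825 → 18.25%.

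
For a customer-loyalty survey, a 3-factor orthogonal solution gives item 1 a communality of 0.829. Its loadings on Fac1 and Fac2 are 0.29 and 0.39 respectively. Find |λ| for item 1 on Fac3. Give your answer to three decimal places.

Under orthogonal rotation h² = Σλ², so λ_Fac3² = h² − (0.2362) = 0.829 − 0.2362 = 0.5928.
|λ| = √0.5928 = 0.7699.

0.770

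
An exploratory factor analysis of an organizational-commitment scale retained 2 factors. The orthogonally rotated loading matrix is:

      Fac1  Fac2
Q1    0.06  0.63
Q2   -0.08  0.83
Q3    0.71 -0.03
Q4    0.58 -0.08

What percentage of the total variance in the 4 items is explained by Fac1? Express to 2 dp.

SS loadings for Fac1 = 0.06² + (-0.08)² + 0.71² + 0.58² = 0.8505
With 4 standardized items, total variance = 4. Proportion = 0.8505/4 = 0.2126 → 21.26%.

21.26%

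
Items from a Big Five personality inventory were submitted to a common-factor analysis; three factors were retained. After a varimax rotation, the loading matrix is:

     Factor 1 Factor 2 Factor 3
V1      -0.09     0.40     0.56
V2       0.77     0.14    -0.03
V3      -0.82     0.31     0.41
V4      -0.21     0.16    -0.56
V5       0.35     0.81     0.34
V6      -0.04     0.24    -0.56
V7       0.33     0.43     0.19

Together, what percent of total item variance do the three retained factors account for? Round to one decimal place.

57.3%

Communalities: 0.4817, 0.6134, 0.9366, 0.3833, 0.8942, 0.3728, 0.3299; Σh² = 4.0119.
Total variance with 7 standardized items is 7, so the solution explains 4.0119/7 = 0.5731 = 57.31%.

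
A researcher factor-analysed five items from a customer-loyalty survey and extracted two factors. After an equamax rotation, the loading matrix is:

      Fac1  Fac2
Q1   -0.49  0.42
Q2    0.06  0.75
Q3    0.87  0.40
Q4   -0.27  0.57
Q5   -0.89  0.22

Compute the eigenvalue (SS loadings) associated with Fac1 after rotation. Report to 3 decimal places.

1.866

SS loadings for Fac1 = (-0.49)² + 0.06² + 0.87² + (-0.27)² + (-0.89)² = 0.2401 + 0.0036 + 0.7569 + 0.0729 + 0.7921 = 1.8656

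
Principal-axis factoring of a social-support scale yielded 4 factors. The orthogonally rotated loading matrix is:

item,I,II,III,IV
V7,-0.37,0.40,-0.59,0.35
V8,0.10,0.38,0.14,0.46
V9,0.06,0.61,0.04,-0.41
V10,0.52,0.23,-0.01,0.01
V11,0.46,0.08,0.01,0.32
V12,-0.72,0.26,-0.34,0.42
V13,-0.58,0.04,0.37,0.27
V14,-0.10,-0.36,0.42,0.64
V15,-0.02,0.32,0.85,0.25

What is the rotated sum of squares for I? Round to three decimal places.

SS loadings for I = (-0.37)² + 0.10² + 0.06² + 0.52² + 0.46² + (-0.72)² + (-0.58)² + (-0.10)² + (-0.02)² = 0.1369 + 0.0100 + 0.0036 + 0.2704 + 0.2116 + 0.5184 + 0.3364 + 0.0100 + 0.0004 = 1.4977

1.498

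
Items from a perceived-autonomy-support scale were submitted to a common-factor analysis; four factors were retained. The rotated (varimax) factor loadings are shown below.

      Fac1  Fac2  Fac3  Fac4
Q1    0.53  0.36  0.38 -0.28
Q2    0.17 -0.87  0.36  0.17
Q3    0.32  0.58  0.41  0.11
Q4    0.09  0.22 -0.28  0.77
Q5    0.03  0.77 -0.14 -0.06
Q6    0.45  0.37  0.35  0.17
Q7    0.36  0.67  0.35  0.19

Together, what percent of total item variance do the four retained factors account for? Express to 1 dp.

SS loadings by factor: 0.7533, 2.4500, 0.7851, 0.7809; total = 4.7693.
Total variance with 7 standardized items is 7, so the solution explains 4.7693/7 = 0.6813 = 68.13%.

68.1%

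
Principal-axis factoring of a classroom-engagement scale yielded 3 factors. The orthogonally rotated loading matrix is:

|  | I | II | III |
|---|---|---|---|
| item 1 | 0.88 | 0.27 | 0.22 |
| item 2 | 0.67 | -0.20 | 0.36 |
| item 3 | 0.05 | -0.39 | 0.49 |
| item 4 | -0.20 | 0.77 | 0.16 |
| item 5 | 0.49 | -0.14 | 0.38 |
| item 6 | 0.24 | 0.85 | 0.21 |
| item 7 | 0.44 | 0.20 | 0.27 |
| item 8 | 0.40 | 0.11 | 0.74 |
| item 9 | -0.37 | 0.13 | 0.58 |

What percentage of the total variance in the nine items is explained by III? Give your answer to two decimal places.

SS loadings for III = 0.22² + 0.36² + 0.49² + 0.16² + 0.38² + 0.21² + 0.27² + 0.74² + 0.58² = 1.5891
With 9 standardized items, total variance = 9. Proportion = 1.5891/9 = 0.1766 → 17.66%.

17.66%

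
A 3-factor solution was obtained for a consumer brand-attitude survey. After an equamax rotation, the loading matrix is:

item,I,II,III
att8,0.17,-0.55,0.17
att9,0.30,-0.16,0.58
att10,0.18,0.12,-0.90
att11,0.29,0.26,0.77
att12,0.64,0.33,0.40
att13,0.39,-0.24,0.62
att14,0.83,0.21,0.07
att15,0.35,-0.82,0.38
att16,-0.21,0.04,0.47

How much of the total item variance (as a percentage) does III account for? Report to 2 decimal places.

29.81%

SS loadings for III = 0.17² + 0.58² + (-0.90)² + 0.77² + 0.40² + 0.62² + 0.07² + 0.38² + 0.47² = 2.6828
With 9 standardized items, total variance = 9. Proportion = 2.6828/9 = 0.2981 → 29.81%.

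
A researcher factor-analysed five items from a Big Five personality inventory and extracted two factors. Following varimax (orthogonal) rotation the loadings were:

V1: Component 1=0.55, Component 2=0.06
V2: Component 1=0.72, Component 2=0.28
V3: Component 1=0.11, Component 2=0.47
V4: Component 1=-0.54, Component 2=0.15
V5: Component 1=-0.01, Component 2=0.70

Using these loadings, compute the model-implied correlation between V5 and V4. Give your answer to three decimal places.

r̂ = Σ λ_i·λ_j across factors = (-0.01)(-0.54) + (0.70)(0.15)
  = +0.0054 +0.1050 = 0.1104

0.110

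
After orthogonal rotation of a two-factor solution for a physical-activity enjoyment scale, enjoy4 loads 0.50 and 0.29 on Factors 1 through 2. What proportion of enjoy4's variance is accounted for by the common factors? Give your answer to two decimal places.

h² = 0.50² + 0.29² = 0.2500 + 0.0841 = 0.3341

0.33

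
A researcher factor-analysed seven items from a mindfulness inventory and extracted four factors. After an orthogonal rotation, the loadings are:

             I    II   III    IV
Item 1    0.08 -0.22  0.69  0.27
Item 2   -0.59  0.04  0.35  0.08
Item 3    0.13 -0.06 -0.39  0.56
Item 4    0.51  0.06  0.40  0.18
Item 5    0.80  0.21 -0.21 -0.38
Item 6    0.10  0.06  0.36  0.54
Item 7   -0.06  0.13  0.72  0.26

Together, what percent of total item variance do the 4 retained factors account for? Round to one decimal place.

56.3%

Communalities: 0.6038, 0.4786, 0.4862, 0.4561, 0.8726, 0.4348, 0.6065; Σh² = 3.9386.
Total variance with 7 standardized items is 7, so the solution explains 3.9386/7 = 0.5627 = 56.27%.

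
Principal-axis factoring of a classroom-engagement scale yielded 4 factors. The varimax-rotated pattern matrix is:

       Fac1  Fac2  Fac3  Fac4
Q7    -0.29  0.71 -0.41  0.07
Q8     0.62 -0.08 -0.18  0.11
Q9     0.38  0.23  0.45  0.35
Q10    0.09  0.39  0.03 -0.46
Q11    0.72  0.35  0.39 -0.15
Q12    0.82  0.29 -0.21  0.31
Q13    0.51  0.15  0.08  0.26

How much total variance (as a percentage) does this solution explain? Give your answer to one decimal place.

SS loadings by factor: 2.0719, 0.9446, 0.6065, 0.5373; total = 4.1603.
Total variance with 7 standardized items is 7, so the solution explains 4.1603/7 = 0.5943 = 59.43%.

59.4%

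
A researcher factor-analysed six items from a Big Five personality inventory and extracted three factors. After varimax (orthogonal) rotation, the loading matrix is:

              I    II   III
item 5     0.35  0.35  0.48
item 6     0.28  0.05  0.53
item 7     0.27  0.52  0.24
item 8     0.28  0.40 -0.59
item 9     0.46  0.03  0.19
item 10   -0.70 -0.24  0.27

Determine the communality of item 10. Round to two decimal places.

0.62

h² = (-0.70)² + (-0.24)² + 0.27² = 0.4900 + 0.0576 + 0.0729 = 0.6205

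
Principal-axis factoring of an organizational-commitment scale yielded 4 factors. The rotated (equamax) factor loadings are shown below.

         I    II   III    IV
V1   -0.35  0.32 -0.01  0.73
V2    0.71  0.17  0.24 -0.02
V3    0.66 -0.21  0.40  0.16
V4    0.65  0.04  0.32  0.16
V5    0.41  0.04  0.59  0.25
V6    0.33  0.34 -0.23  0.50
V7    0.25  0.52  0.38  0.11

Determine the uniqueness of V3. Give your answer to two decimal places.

0.33

h² = 0.66² + (-0.21)² + 0.40² + 0.16² = 0.4356 + 0.0441 + 0.1600 + 0.0256 = 0.6653
Uniqueness u² = 1 − h² = 1 − 0.6653 = 0.3347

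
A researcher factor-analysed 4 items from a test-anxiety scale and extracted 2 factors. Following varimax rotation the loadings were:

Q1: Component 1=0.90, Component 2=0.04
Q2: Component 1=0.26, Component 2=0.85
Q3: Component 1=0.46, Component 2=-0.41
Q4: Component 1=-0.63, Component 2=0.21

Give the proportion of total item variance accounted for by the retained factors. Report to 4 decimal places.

SS loadings by factor: 1.4861, 0.9363; total = 2.4224.
Total variance with 4 standardized items is 4, so the solution explains 2.4224/4 = 0.6056.

0.6056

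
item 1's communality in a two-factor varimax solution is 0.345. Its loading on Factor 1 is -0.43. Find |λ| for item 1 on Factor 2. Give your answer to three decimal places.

Under orthogonal rotation h² = Σλ², so λ_Factor 2² = h² − (0.1849) = 0.345 − 0.1849 = 0.1601.
|λ| = √0.1601 = 0.4001.

0.400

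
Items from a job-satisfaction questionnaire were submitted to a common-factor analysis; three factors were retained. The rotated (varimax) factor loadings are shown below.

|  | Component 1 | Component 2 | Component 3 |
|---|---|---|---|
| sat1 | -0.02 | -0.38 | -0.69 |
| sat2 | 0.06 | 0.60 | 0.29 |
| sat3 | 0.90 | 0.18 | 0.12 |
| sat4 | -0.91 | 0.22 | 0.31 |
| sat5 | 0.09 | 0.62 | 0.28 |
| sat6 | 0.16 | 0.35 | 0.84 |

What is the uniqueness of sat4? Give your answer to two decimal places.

h² = (-0.91)² + 0.22² + 0.31² = 0.8281 + 0.0484 + 0.0961 = 0.9726
Uniqueness u² = 1 − h² = 1 − 0.9726 = 0.0274

0.03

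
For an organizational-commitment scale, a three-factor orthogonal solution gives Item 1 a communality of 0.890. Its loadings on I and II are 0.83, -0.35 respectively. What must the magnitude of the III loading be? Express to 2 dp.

0.28

Under orthogonal rotation h² = Σλ², so λ_III² = h² − (0.8114) = 0.890 − 0.8114 = 0.0786.
|λ| = √0.0786 = 0.2804.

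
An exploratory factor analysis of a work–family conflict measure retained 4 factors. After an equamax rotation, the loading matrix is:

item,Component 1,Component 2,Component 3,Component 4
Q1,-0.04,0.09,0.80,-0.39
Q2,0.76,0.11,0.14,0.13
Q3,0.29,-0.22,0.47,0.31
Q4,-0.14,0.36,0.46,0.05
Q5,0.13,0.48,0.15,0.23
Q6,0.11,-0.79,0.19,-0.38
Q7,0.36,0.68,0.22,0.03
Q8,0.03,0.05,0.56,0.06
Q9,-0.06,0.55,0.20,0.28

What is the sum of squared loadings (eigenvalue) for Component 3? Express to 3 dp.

SS loadings for Component 3 = 0.80² + 0.14² + 0.47² + 0.46² + 0.15² + 0.19² + 0.22² + 0.56² + 0.20² = 0.6400 + 0.0196 + 0.2209 + 0.2116 + 0.0225 + 0.0361 + 0.0484 + 0.3136 + 0.0400 = 1.5527

1.553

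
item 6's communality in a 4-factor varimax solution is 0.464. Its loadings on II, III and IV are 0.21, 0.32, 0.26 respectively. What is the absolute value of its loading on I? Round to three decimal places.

Under orthogonal rotation h² = Σλ², so λ_I² = h² − (0.2141) = 0.464 − 0.2141 = 0.2499.
|λ| = √0.2499 = 0.4999.

0.500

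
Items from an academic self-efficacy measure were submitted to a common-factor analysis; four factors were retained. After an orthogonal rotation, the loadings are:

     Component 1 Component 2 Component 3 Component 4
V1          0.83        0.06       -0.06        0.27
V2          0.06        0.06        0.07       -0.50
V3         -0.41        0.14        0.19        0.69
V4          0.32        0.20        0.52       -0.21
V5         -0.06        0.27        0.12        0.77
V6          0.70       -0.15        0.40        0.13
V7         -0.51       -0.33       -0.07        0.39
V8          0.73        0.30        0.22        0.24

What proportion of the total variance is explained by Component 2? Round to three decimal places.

SS loadings for Component 2 = 0.06² + 0.06² + 0.14² + 0.20² + 0.27² + (-0.15)² + (-0.33)² + 0.30² = 0.3611
Proportion of variance = 0.3611 / 8 = 0.0451.

0.045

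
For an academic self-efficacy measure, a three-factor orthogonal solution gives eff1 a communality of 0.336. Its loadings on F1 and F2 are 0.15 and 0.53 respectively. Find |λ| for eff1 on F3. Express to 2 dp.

0.18

Under orthogonal rotation h² = Σλ², so λ_F3² = h² − (0.3034) = 0.336 − 0.3034 = 0.0326.
|λ| = √0.0326 = 0.1806.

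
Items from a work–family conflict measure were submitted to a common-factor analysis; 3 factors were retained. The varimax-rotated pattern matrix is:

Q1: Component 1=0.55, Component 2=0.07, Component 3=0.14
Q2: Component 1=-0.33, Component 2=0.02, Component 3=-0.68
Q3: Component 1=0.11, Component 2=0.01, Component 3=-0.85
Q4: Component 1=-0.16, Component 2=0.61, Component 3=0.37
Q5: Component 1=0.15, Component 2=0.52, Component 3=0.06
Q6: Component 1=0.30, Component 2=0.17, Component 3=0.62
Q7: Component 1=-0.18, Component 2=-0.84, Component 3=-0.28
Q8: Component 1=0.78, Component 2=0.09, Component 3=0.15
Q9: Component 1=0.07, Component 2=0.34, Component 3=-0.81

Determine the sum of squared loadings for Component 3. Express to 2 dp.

2.49

SS loadings for Component 3 = 0.14² + (-0.68)² + (-0.85)² + 0.37² + 0.06² + 0.62² + (-0.28)² + 0.15² + (-0.81)² = 0.0196 + 0.4624 + 0.7225 + 0.1369 + 0.0036 + 0.3844 + 0.0784 + 0.0225 + 0.6561 = 2.4864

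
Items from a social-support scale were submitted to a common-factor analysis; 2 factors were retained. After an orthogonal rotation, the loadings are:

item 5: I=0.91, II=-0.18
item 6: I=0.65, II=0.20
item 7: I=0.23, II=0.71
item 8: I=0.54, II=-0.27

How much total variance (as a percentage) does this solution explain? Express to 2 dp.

56.11%

Communalities: 0.8605, 0.4625, 0.5570, 0.3645; Σh² = 2.2445.
Total variance with 4 standardized items is 4, so the solution explains 2.2445/4 = 0.5611 = 56.11%.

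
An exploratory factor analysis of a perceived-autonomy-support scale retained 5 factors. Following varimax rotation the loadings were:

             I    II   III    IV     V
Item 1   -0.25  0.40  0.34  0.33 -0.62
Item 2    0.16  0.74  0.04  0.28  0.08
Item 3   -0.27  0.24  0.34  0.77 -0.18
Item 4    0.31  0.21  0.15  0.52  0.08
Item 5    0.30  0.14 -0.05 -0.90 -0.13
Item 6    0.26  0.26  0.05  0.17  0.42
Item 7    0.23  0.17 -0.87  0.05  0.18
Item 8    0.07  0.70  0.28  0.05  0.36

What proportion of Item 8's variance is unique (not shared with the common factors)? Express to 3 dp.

0.295

h² = 0.07² + 0.70² + 0.28² + 0.05² + 0.36² = 0.0049 + 0.4900 + 0.0784 + 0.0025 + 0.1296 = 0.7054
Uniqueness u² = 1 − h² = 1 − 0.7054 = 0.2946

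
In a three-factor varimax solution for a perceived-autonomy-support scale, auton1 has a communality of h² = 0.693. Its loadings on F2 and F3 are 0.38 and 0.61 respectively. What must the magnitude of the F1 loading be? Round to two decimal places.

0.42

Under orthogonal rotation h² = Σλ², so λ_F1² = h² − (0.5165) = 0.693 − 0.5165 = 0.1765.
|λ| = √0.1765 = 0.4201.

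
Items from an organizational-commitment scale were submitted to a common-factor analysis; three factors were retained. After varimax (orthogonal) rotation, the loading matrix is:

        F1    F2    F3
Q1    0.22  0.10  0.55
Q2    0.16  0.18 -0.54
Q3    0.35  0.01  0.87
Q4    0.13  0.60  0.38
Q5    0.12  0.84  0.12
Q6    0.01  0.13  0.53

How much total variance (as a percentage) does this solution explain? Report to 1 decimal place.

SS loadings by factor: 0.2279, 1.1250, 1.7907; total = 3.1436.
Total variance with 6 standardized items is 6, so the solution explains 3.1436/6 = 0.5239 = 52.39%.

52.4%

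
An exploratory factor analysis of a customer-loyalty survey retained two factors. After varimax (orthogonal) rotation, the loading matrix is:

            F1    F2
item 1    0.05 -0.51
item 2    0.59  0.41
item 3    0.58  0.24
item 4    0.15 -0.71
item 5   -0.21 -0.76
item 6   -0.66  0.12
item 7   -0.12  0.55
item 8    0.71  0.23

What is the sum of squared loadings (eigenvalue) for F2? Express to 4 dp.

1.9373

SS loadings for F2 = (-0.51)² + 0.41² + 0.24² + (-0.71)² + (-0.76)² + 0.12² + 0.55² + 0.23² = 0.2601 + 0.1681 + 0.0576 + 0.5041 + 0.5776 + 0.0144 + 0.3025 + 0.0529 = 1.9373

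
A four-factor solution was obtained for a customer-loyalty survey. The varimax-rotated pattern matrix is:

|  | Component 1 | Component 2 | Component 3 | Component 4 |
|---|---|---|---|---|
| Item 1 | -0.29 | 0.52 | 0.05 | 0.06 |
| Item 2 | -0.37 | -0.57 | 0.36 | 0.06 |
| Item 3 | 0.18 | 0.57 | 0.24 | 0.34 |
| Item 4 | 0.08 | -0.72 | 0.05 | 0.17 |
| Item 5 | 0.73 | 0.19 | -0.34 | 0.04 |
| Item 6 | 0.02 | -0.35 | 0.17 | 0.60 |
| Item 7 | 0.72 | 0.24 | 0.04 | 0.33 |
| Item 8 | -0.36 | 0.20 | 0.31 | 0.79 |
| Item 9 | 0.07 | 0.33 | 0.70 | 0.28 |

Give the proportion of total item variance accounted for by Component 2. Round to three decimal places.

SS loadings for Component 2 = 0.52² + (-0.57)² + 0.57² + (-0.72)² + 0.19² + (-0.35)² + 0.24² + 0.20² + 0.33² = 1.8037
Proportion of variance = 1.8037 / 9 = 0.2004.

0.200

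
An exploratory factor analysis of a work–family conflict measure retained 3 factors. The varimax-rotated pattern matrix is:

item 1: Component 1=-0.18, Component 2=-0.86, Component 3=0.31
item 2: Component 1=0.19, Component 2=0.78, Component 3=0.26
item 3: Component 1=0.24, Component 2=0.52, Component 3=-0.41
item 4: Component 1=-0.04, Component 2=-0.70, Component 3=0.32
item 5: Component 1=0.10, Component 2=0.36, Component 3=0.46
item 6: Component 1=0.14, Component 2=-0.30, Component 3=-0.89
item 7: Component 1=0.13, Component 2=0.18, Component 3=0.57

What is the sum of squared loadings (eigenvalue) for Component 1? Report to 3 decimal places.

0.174

SS loadings for Component 1 = (-0.18)² + 0.19² + 0.24² + (-0.04)² + 0.10² + 0.14² + 0.13² = 0.0324 + 0.0361 + 0.0576 + 0.0016 + 0.0100 + 0.0196 + 0.0169 = 0.1742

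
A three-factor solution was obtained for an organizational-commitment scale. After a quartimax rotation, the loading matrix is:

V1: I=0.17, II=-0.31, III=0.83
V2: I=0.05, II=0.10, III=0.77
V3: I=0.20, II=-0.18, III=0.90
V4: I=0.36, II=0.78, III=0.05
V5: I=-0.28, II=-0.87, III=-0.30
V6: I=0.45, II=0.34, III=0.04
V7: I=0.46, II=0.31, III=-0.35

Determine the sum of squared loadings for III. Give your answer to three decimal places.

2.308

SS loadings for III = 0.83² + 0.77² + 0.90² + 0.05² + (-0.30)² + 0.04² + (-0.35)² = 0.6889 + 0.5929 + 0.8100 + 0.0025 + 0.0900 + 0.0016 + 0.1225 = 2.3084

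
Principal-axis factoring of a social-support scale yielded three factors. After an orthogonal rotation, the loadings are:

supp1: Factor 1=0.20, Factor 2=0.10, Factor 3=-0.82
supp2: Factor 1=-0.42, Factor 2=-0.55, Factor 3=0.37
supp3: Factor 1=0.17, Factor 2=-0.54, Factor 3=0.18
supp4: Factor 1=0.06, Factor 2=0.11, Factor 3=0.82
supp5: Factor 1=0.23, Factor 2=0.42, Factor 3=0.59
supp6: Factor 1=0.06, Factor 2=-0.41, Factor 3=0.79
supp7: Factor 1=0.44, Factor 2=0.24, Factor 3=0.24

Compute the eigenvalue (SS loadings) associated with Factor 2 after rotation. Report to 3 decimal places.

SS loadings for Factor 2 = 0.10² + (-0.55)² + (-0.54)² + 0.11² + 0.42² + (-0.41)² + 0.24² = 0.0100 + 0.3025 + 0.2916 + 0.0121 + 0.1764 + 0.1681 + 0.0576 = 1.0183

1.018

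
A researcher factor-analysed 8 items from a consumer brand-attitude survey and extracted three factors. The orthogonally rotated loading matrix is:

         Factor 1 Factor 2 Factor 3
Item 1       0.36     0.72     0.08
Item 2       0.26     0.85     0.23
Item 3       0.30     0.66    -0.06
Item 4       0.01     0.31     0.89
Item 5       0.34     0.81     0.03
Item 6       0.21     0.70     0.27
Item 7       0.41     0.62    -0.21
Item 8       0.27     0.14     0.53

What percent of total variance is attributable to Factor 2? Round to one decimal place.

41.5%

SS loadings for Factor 2 = 0.72² + 0.85² + 0.66² + 0.31² + 0.81² + 0.70² + 0.62² + 0.14² = 3.3227
With 8 standardized items, total variance = 8. Proportion = 3.3227/8 = 0.4153 → 41.53%.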